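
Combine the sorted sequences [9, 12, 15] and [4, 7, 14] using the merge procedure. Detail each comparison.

Merging process:

Compare 9 vs 4: take 4 from right. Merged: [4]
Compare 9 vs 7: take 7 from right. Merged: [4, 7]
Compare 9 vs 14: take 9 from left. Merged: [4, 7, 9]
Compare 12 vs 14: take 12 from left. Merged: [4, 7, 9, 12]
Compare 15 vs 14: take 14 from right. Merged: [4, 7, 9, 12, 14]
Append remaining from left: [15]. Merged: [4, 7, 9, 12, 14, 15]

Final merged array: [4, 7, 9, 12, 14, 15]
Total comparisons: 5

The merged array is [4, 7, 9, 12, 14, 15], requiring 5 comparisons. The merge step runs in O(n) time where n is the total number of elements.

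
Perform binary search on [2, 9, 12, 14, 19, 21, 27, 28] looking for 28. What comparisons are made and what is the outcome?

Binary search for 28 in [2, 9, 12, 14, 19, 21, 27, 28]:

lo=0, hi=7, mid=3, arr[mid]=14 -> 14 < 28, search right half
lo=4, hi=7, mid=5, arr[mid]=21 -> 21 < 28, search right half
lo=6, hi=7, mid=6, arr[mid]=27 -> 27 < 28, search right half
lo=7, hi=7, mid=7, arr[mid]=28 -> Found target at index 7!

Binary search finds 28 at index 7 after 4 comparisons. The search repeatedly halves the search space by comparing with the middle element.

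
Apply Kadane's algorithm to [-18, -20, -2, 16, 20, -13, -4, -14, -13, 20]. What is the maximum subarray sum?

Using Kadane's algorithm on [-18, -20, -2, 16, 20, -13, -4, -14, -13, 20]:

Scanning through the array:
Position 1 (value -20): max_ending_here = -20, max_so_far = -18
Position 2 (value -2): max_ending_here = -2, max_so_far = -2
Position 3 (value 16): max_ending_here = 16, max_so_far = 16
Position 4 (value 20): max_ending_here = 36, max_so_far = 36
Position 5 (value -13): max_ending_here = 23, max_so_far = 36
Position 6 (value -4): max_ending_here = 19, max_so_far = 36
Position 7 (value -14): max_ending_here = 5, max_so_far = 36
Position 8 (value -13): max_ending_here = -8, max_so_far = 36
Position 9 (value 20): max_ending_here = 20, max_so_far = 36

Maximum subarray: [16, 20]
Maximum sum: 36

The maximum subarray is [16, 20] with sum 36. This subarray runs from index 3 to index 4.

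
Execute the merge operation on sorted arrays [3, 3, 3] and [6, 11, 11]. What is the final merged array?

Merging process:

Compare 3 vs 6: take 3 from left. Merged: [3]
Compare 3 vs 6: take 3 from left. Merged: [3, 3]
Compare 3 vs 6: take 3 from left. Merged: [3, 3, 3]
Append remaining from right: [6, 11, 11]. Merged: [3, 3, 3, 6, 11, 11]

Final merged array: [3, 3, 3, 6, 11, 11]
Total comparisons: 3

The merged array is [3, 3, 3, 6, 11, 11], requiring 3 comparisons. The merge step runs in O(n) time where n is the total number of elements.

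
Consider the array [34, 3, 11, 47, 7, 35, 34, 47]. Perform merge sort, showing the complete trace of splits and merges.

Merge sort trace:

Split: [34, 3, 11, 47, 7, 35, 34, 47] -> [34, 3, 11, 47] and [7, 35, 34, 47]
  Split: [34, 3, 11, 47] -> [34, 3] and [11, 47]
    Split: [34, 3] -> [34] and [3]
    Merge: [34] + [3] -> [3, 34]
    Split: [11, 47] -> [11] and [47]
    Merge: [11] + [47] -> [11, 47]
  Merge: [3, 34] + [11, 47] -> [3, 11, 34, 47]
  Split: [7, 35, 34, 47] -> [7, 35] and [34, 47]
    Split: [7, 35] -> [7] and [35]
    Merge: [7] + [35] -> [7, 35]
    Split: [34, 47] -> [34] and [47]
    Merge: [34] + [47] -> [34, 47]
  Merge: [7, 35] + [34, 47] -> [7, 34, 35, 47]
Merge: [3, 11, 34, 47] + [7, 34, 35, 47] -> [3, 7, 11, 34, 34, 35, 47, 47]

Final sorted array: [3, 7, 11, 34, 34, 35, 47, 47]

The merge sort proceeds by recursively splitting the array and merging sorted halves.
After all merges, the sorted array is [3, 7, 11, 34, 34, 35, 47, 47].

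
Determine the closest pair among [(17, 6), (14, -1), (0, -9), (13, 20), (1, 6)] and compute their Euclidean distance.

Computing all pairwise distances among 5 points:

d((17, 6), (14, -1)) = 7.6158 <-- minimum
d((17, 6), (0, -9)) = 22.6716
d((17, 6), (13, 20)) = 14.5602
d((17, 6), (1, 6)) = 16.0
d((14, -1), (0, -9)) = 16.1245
d((14, -1), (13, 20)) = 21.0238
d((14, -1), (1, 6)) = 14.7648
d((0, -9), (13, 20)) = 31.7805
d((0, -9), (1, 6)) = 15.0333
d((13, 20), (1, 6)) = 18.4391

Closest pair: (17, 6) and (14, -1) with distance 7.6158

The closest pair is (17, 6) and (14, -1) with Euclidean distance 7.6158. For 5 points, brute-force pairwise comparison is shown above. For large n, the divide-and-conquer algorithm (sort by x, recurse on halves, check the dividing strip) achieves O(n log n).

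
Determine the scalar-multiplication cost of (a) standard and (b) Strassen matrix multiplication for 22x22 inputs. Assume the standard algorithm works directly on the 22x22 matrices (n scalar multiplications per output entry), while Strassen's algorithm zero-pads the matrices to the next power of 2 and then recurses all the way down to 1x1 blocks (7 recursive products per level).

Matrix multiplication for 22x22 matrices:

Strassen's algorithm requires power-of-2 dimensions. Pad 22x22 to 32x32 (next power of 2).

Standard algorithm: 22^3 = 10648 multiplications
Strassen's algorithm: 7^(log2(32)) = 7^5 = 16807 multiplications
Difference: 10648 - 16807 = -6159 (Strassen uses MORE here due to padding overhead — for small or just-over-power-of-2 n, padding can outweigh the per-level savings)

Standard: 10648 multiplications (22^3). Strassen: 16807 multiplications (7^5, after padding to 32x32). Strassen reduces 8 recursive multiplications to 7 at each level.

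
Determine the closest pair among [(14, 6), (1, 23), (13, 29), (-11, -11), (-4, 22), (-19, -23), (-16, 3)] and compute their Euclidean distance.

Computing all pairwise distances among 7 points:

d((14, 6), (1, 23)) = 21.4009
d((14, 6), (13, 29)) = 23.0217
d((14, 6), (-11, -11)) = 30.2324
d((14, 6), (-4, 22)) = 24.0832
d((14, 6), (-19, -23)) = 43.9318
d((14, 6), (-16, 3)) = 30.1496
d((1, 23), (13, 29)) = 13.4164
d((1, 23), (-11, -11)) = 36.0555
d((1, 23), (-4, 22)) = 5.099 <-- minimum
d((1, 23), (-19, -23)) = 50.1597
d((1, 23), (-16, 3)) = 26.2488
d((13, 29), (-11, -11)) = 46.6476
d((13, 29), (-4, 22)) = 18.3848
d((13, 29), (-19, -23)) = 61.0574
d((13, 29), (-16, 3)) = 38.9487
d((-11, -11), (-4, 22)) = 33.7343
d((-11, -11), (-19, -23)) = 14.4222
d((-11, -11), (-16, 3)) = 14.8661
d((-4, 22), (-19, -23)) = 47.4342
d((-4, 22), (-16, 3)) = 22.4722
d((-19, -23), (-16, 3)) = 26.1725

Closest pair: (1, 23) and (-4, 22) with distance 5.099

The closest pair is (1, 23) and (-4, 22) with Euclidean distance 5.099. For 7 points, brute-force pairwise comparison is shown above. For large n, the divide-and-conquer algorithm (sort by x, recurse on halves, check the dividing strip) achieves O(n log n).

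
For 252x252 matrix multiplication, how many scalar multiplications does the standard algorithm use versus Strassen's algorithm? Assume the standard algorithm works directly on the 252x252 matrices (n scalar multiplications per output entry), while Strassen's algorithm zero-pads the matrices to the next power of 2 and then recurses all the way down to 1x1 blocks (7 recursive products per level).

Matrix multiplication for 252x252 matrices:

Strassen's algorithm requires power-of-2 dimensions. Pad 252x252 to 256x256 (next power of 2).

Standard algorithm: 252^3 = 16003008 multiplications
Strassen's algorithm: 7^(log2(256)) = 7^8 = 5764801 multiplications
Savings: 16003008 - 5764801 = 10238207 multiplications

Standard: 16003008 multiplications (252^3). Strassen: 5764801 multiplications (7^8, after padding to 256x256). Strassen reduces 8 recursive multiplications to 7 at each level.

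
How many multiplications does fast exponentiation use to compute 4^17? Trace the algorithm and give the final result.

Computing 4^17 by squaring (build up from 4^1; each line after the first costs one multiplication):

4^1 = 4
4^2 = (4^1)^2 = 4^2 = 16
4^4 = (4^2)^2 = 16^2 = 256
4^8 = (4^4)^2 = 256^2 = 65536
4^16 = (4^8)^2 = 65536^2 = 4294967296
4^17 = 4 * 4^16 = 4 * 4294967296 = 17179869184

Result: 17179869184
Multiplications needed: 5 (5 lines after 4^1)

4^17 = 17179869184. Using exponentiation by squaring, this requires 5 multiplications. The key idea: if the exponent is even, square the half-power; if odd, multiply by the base once.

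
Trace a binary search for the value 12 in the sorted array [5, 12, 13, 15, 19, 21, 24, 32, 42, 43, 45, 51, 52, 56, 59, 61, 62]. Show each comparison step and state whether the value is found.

Binary search for 12 in [5, 12, 13, 15, 19, 21, 24, 32, 42, 43, 45, 51, 52, 56, 59, 61, 62]:

lo=0, hi=16, mid=8, arr[mid]=42 -> 42 > 12, search left half
lo=0, hi=7, mid=3, arr[mid]=15 -> 15 > 12, search left half
lo=0, hi=2, mid=1, arr[mid]=12 -> Found target at index 1!

Binary search finds 12 at index 1 after 3 comparisons. The search repeatedly halves the search space by comparing with the middle element.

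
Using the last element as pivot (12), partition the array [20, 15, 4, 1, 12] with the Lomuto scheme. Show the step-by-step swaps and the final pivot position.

Lomuto partition with pivot = 12:

Initial array: [20, 15, 4, 1, 12]

arr[0]=20 > 12: no swap
arr[1]=15 > 12: no swap
arr[2]=4 <= 12: swap with position 0, array becomes [4, 15, 20, 1, 12]
arr[3]=1 <= 12: swap with position 1, array becomes [4, 1, 20, 15, 12]

Place pivot at position 2: [4, 1, 12, 15, 20]
Pivot position: 2

After partitioning with pivot 12, the array becomes [4, 1, 12, 15, 20]. The pivot is placed at index 2. All elements to the left of the pivot are <= 12, and all elements to the right are > 12.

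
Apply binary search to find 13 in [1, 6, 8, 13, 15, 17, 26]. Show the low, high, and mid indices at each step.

Binary search for 13 in [1, 6, 8, 13, 15, 17, 26]:

lo=0, hi=6, mid=3, arr[mid]=13 -> Found target at index 3!

Binary search finds 13 at index 3 after 1 comparisons. The search repeatedly halves the search space by comparing with the middle element.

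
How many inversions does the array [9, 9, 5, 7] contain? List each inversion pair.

Finding inversions in [9, 9, 5, 7]:

(0, 2): arr[0]=9 > arr[2]=5
(0, 3): arr[0]=9 > arr[3]=7
(1, 2): arr[1]=9 > arr[2]=5
(1, 3): arr[1]=9 > arr[3]=7

Total inversions: 4

The array has 4 inversion(s): (0,2), (0,3), (1,2), (1,3). Each pair (i,j) satisfies i < j and arr[i] > arr[j].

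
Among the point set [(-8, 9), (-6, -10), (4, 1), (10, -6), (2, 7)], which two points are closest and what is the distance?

Computing all pairwise distances among 5 points:

d((-8, 9), (-6, -10)) = 19.105
d((-8, 9), (4, 1)) = 14.4222
d((-8, 9), (10, -6)) = 23.4307
d((-8, 9), (2, 7)) = 10.198
d((-6, -10), (4, 1)) = 14.8661
d((-6, -10), (10, -6)) = 16.4924
d((-6, -10), (2, 7)) = 18.7883
d((4, 1), (10, -6)) = 9.2195
d((4, 1), (2, 7)) = 6.3246 <-- minimum
d((10, -6), (2, 7)) = 15.2643

Closest pair: (4, 1) and (2, 7) with distance 6.3246

The closest pair is (4, 1) and (2, 7) with Euclidean distance 6.3246. For 5 points, brute-force pairwise comparison is shown above. For large n, the divide-and-conquer algorithm (sort by x, recurse on halves, check the dividing strip) achieves O(n log n).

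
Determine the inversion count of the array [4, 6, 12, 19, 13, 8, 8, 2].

Finding inversions in [4, 6, 12, 19, 13, 8, 8, 2]:

(0, 7): arr[0]=4 > arr[7]=2
(1, 7): arr[1]=6 > arr[7]=2
(2, 5): arr[2]=12 > arr[5]=8
(2, 6): arr[2]=12 > arr[6]=8
(2, 7): arr[2]=12 > arr[7]=2
(3, 4): arr[3]=19 > arr[4]=13
(3, 5): arr[3]=19 > arr[5]=8
(3, 6): arr[3]=19 > arr[6]=8
(3, 7): arr[3]=19 > arr[7]=2
(4, 5): arr[4]=13 > arr[5]=8
(4, 6): arr[4]=13 > arr[6]=8
(4, 7): arr[4]=13 > arr[7]=2
(5, 7): arr[5]=8 > arr[7]=2
(6, 7): arr[6]=8 > arr[7]=2

Total inversions: 14

The array has 14 inversion(s): (0,7), (1,7), (2,5), (2,6), (2,7), (3,4), (3,5), (3,6), (3,7), (4,5), (4,6), (4,7), (5,7), (6,7). Each pair (i,j) satisfies i < j and arr[i] > arr[j].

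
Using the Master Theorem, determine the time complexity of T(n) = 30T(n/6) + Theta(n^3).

Master Theorem for T(n) = 30T(n/6) + O(n^3):

a = 30, b = 6, c = 3
log_b(a) = log_6(30) = 1.8982

Case 3: c = 3 > log_6(30) = 1.8982
T(n) = O(n^3) = O(n^3)

For T(n) = 30T(n/6) + O(n^3): log_6(30) = 1.8982. This is Case 3 of the Master Theorem (c > log_b(a), work dominated by root), giving O(n^3).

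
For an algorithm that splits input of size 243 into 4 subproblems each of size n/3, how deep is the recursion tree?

For divide and conquer with division factor 3:

Problem sizes at each level:
Level 0: 243
Level 1: 81
Level 2: 27
Level 3: 9
Level 4: 3
Level 5: 1

The root is level 0 and the size-1 base case is level 5 (the tree spans levels 0 through 5, i.e. 6 levels counting the root), so the depth is the number of divisions: log_3(243) = 5

The recursion tree depth is log_3(243) = 5. At each level, the problem size is divided by 3, so it takes 5 divisions to reduce to a base case of size 1. The algorithm makes 4 recursive calls at each level.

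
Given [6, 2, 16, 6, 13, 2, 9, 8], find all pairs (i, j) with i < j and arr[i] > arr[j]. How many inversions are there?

Finding inversions in [6, 2, 16, 6, 13, 2, 9, 8]:

(0, 1): arr[0]=6 > arr[1]=2
(0, 5): arr[0]=6 > arr[5]=2
(2, 3): arr[2]=16 > arr[3]=6
(2, 4): arr[2]=16 > arr[4]=13
(2, 5): arr[2]=16 > arr[5]=2
(2, 6): arr[2]=16 > arr[6]=9
(2, 7): arr[2]=16 > arr[7]=8
(3, 5): arr[3]=6 > arr[5]=2
(4, 5): arr[4]=13 > arr[5]=2
(4, 6): arr[4]=13 > arr[6]=9
(4, 7): arr[4]=13 > arr[7]=8
(6, 7): arr[6]=9 > arr[7]=8

Total inversions: 12

The array has 12 inversion(s): (0,1), (0,5), (2,3), (2,4), (2,5), (2,6), (2,7), (3,5), (4,5), (4,6), (4,7), (6,7). Each pair (i,j) satisfies i < j and arr[i] > arr[j].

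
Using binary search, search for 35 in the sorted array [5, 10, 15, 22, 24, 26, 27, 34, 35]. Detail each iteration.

Binary search for 35 in [5, 10, 15, 22, 24, 26, 27, 34, 35]:

lo=0, hi=8, mid=4, arr[mid]=24 -> 24 < 35, search right half
lo=5, hi=8, mid=6, arr[mid]=27 -> 27 < 35, search right half
lo=7, hi=8, mid=7, arr[mid]=34 -> 34 < 35, search right half
lo=8, hi=8, mid=8, arr[mid]=35 -> Found target at index 8!

Binary search finds 35 at index 8 after 4 comparisons. The search repeatedly halves the search space by comparing with the middle element.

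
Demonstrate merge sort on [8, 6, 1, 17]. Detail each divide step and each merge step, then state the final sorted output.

Merge sort trace:

Split: [8, 6, 1, 17] -> [8, 6] and [1, 17]
  Split: [8, 6] -> [8] and [6]
  Merge: [8] + [6] -> [6, 8]
  Split: [1, 17] -> [1] and [17]
  Merge: [1] + [17] -> [1, 17]
Merge: [6, 8] + [1, 17] -> [1, 6, 8, 17]

Final sorted array: [1, 6, 8, 17]

The merge sort proceeds by recursively splitting the array and merging sorted halves.
After all merges, the sorted array is [1, 6, 8, 17].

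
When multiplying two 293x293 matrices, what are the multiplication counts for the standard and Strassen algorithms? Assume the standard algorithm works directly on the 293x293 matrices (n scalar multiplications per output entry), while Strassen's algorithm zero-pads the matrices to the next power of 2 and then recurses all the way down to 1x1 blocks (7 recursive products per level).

Matrix multiplication for 293x293 matrices:

Strassen's algorithm requires power-of-2 dimensions. Pad 293x293 to 512x512 (next power of 2).

Standard algorithm: 293^3 = 25153757 multiplications
Strassen's algorithm: 7^(log2(512)) = 7^9 = 40353607 multiplications
Difference: 25153757 - 40353607 = -15199850 (Strassen uses MORE here due to padding overhead — for small or just-over-power-of-2 n, padding can outweigh the per-level savings)

Standard: 25153757 multiplications (293^3). Strassen: 40353607 multiplications (7^9, after padding to 512x512). Strassen reduces 8 recursive multiplications to 7 at each level.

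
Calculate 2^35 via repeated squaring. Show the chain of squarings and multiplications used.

Computing 2^35 by squaring (build up from 2^1; each line after the first costs one multiplication):

2^1 = 2
2^2 = (2^1)^2 = 2^2 = 4
2^4 = (2^2)^2 = 4^2 = 16
2^8 = (2^4)^2 = 16^2 = 256
2^16 = (2^8)^2 = 256^2 = 65536
2^17 = 2 * 2^16 = 2 * 65536 = 131072
2^34 = (2^17)^2 = 131072^2 = 17179869184
2^35 = 2 * 2^34 = 2 * 17179869184 = 34359738368

Result: 34359738368
Multiplications needed: 7 (7 lines after 2^1)

2^35 = 34359738368. Using exponentiation by squaring, this requires 7 multiplications. The key idea: if the exponent is even, square the half-power; if odd, multiply by the base once.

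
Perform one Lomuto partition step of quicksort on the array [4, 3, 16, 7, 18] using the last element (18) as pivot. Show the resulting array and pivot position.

Lomuto partition with pivot = 18:

Initial array: [4, 3, 16, 7, 18]

arr[0]=4 <= 18: swap with position 0, array becomes [4, 3, 16, 7, 18]
arr[1]=3 <= 18: swap with position 1, array becomes [4, 3, 16, 7, 18]
arr[2]=16 <= 18: swap with position 2, array becomes [4, 3, 16, 7, 18]
arr[3]=7 <= 18: swap with position 3, array becomes [4, 3, 16, 7, 18]

Place pivot at position 4: [4, 3, 16, 7, 18]
Pivot position: 4

After partitioning with pivot 18, the array becomes [4, 3, 16, 7, 18]. The pivot is placed at index 4. All elements to the left of the pivot are <= 18, and all elements to the right are > 18.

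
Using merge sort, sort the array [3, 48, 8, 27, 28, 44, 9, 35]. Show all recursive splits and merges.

Merge sort trace:

Split: [3, 48, 8, 27, 28, 44, 9, 35] -> [3, 48, 8, 27] and [28, 44, 9, 35]
  Split: [3, 48, 8, 27] -> [3, 48] and [8, 27]
    Split: [3, 48] -> [3] and [48]
    Merge: [3] + [48] -> [3, 48]
    Split: [8, 27] -> [8] and [27]
    Merge: [8] + [27] -> [8, 27]
  Merge: [3, 48] + [8, 27] -> [3, 8, 27, 48]
  Split: [28, 44, 9, 35] -> [28, 44] and [9, 35]
    Split: [28, 44] -> [28] and [44]
    Merge: [28] + [44] -> [28, 44]
    Split: [9, 35] -> [9] and [35]
    Merge: [9] + [35] -> [9, 35]
  Merge: [28, 44] + [9, 35] -> [9, 28, 35, 44]
Merge: [3, 8, 27, 48] + [9, 28, 35, 44] -> [3, 8, 9, 27, 28, 35, 44, 48]

Final sorted array: [3, 8, 9, 27, 28, 35, 44, 48]

The merge sort proceeds by recursively splitting the array and merging sorted halves.
After all merges, the sorted array is [3, 8, 9, 27, 28, 35, 44, 48].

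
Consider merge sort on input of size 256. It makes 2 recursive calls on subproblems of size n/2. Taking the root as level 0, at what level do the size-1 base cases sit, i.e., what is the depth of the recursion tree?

For divide and conquer with division factor 2:

Problem sizes at each level:
Level 0: 256
Level 1: 128
Level 2: 64
Level 3: 32
Level 4: 16
Level 5: 8
Level 6: 4
Level 7: 2
Level 8: 1

The root is level 0 and the size-1 base case is level 8 (the tree spans levels 0 through 8, i.e. 9 levels counting the root), so the depth is the number of divisions: log_2(256) = 8

The recursion tree depth is log_2(256) = 8. At each level, the problem size is divided by 2, so it takes 8 divisions to reduce to a base case of size 1. The algorithm makes 2 recursive calls at each level.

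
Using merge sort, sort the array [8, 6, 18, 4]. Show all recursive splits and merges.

Merge sort trace:

Split: [8, 6, 18, 4] -> [8, 6] and [18, 4]
  Split: [8, 6] -> [8] and [6]
  Merge: [8] + [6] -> [6, 8]
  Split: [18, 4] -> [18] and [4]
  Merge: [18] + [4] -> [4, 18]
Merge: [6, 8] + [4, 18] -> [4, 6, 8, 18]

Final sorted array: [4, 6, 8, 18]

The merge sort proceeds by recursively splitting the array and merging sorted halves.
After all merges, the sorted array is [4, 6, 8, 18].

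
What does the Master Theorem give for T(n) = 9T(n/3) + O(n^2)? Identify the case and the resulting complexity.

Master Theorem for T(n) = 9T(n/3) + O(n^2):

a = 9, b = 3, c = 2
log_b(a) = log_3(9) = 2.0000

Case 2: c = 2 = log_3(9) = 2.0000
T(n) = O(n^2 log n) = O(n^2 log n)

For T(n) = 9T(n/3) + O(n^2): log_3(9) = 2.0000. This is Case 2 of the Master Theorem (c = log_b(a), equal work at all levels), giving O(n^2 log n).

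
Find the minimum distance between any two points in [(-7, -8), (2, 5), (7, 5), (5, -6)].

Computing all pairwise distances among 4 points:

d((-7, -8), (2, 5)) = 15.8114
d((-7, -8), (7, 5)) = 19.105
d((-7, -8), (5, -6)) = 12.1655
d((2, 5), (7, 5)) = 5.0 <-- minimum
d((2, 5), (5, -6)) = 11.4018
d((7, 5), (5, -6)) = 11.1803

Closest pair: (2, 5) and (7, 5) with distance 5.0

The closest pair is (2, 5) and (7, 5) with Euclidean distance 5.0. For 4 points, brute-force pairwise comparison is shown above. For large n, the divide-and-conquer algorithm (sort by x, recurse on halves, check the dividing strip) achieves O(n log n).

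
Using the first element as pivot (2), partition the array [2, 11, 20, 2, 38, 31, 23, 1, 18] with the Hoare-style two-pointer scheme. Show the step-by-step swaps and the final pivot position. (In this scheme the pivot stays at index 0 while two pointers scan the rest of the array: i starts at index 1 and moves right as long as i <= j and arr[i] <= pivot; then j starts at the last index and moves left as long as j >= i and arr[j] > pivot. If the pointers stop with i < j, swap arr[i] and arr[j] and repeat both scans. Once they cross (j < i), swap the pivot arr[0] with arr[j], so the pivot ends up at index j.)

Hoare-style two-pointer partition with pivot = 2:

Initial array: [2, 11, 20, 2, 38, 31, 23, 1, 18]

Pointers start at i = 1, j = 8.
i stops at index 1 (arr[1]=11 > 2), j stops at index 7 (arr[7]=1 <= 2): swap arr[1] and arr[7], array becomes [2, 1, 20, 2, 38, 31, 23, 11, 18]
i stops at index 2 (arr[2]=20 > 2), j stops at index 3 (arr[3]=2 <= 2): swap arr[2] and arr[3], array becomes [2, 1, 2, 20, 38, 31, 23, 11, 18]
i ends at 3, j ends at 2: the pointers have crossed (j < i), so scanning stops.

Swap pivot arr[0] with arr[2] to place pivot at position 2: [2, 1, 2, 20, 38, 31, 23, 11, 18]
Pivot position: 2

After partitioning with pivot 2, the array becomes [2, 1, 2, 20, 38, 31, 23, 11, 18]. The pivot is placed at index 2. All elements to the left of the pivot are <= 2, and all elements to the right are > 2.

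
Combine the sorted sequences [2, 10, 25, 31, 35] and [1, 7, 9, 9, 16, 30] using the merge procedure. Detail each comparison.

Merging process:

Compare 2 vs 1: take 1 from right. Merged: [1]
Compare 2 vs 7: take 2 from left. Merged: [1, 2]
Compare 10 vs 7: take 7 from right. Merged: [1, 2, 7]
Compare 10 vs 9: take 9 from right. Merged: [1, 2, 7, 9]
Compare 10 vs 9: take 9 from right. Merged: [1, 2, 7, 9, 9]
Compare 10 vs 16: take 10 from left. Merged: [1, 2, 7, 9, 9, 10]
Compare 25 vs 16: take 16 from right. Merged: [1, 2, 7, 9, 9, 10, 16]
Compare 25 vs 30: take 25 from left. Merged: [1, 2, 7, 9, 9, 10, 16, 25]
Compare 31 vs 30: take 30 from right. Merged: [1, 2, 7, 9, 9, 10, 16, 25, 30]
Append remaining from left: [31, 35]. Merged: [1, 2, 7, 9, 9, 10, 16, 25, 30, 31, 35]

Final merged array: [1, 2, 7, 9, 9, 10, 16, 25, 30, 31, 35]
Total comparisons: 9

The merged array is [1, 2, 7, 9, 9, 10, 16, 25, 30, 31, 35], requiring 9 comparisons. The merge step runs in O(n) time where n is the total number of elements.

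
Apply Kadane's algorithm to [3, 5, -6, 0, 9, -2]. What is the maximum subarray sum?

Using Kadane's algorithm on [3, 5, -6, 0, 9, -2]:

Scanning through the array:
Position 1 (value 5): max_ending_here = 8, max_so_far = 8
Position 2 (value -6): max_ending_here = 2, max_so_far = 8
Position 3 (value 0): max_ending_here = 2, max_so_far = 8
Position 4 (value 9): max_ending_here = 11, max_so_far = 11
Position 5 (value -2): max_ending_here = 9, max_so_far = 11

Maximum subarray: [3, 5, -6, 0, 9]
Maximum sum: 11

The maximum subarray is [3, 5, -6, 0, 9] with sum 11. This subarray runs from index 0 to index 4.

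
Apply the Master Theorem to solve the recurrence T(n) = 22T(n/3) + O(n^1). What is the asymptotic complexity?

Master Theorem for T(n) = 22T(n/3) + O(n^1):

a = 22, b = 3, c = 1
log_b(a) = log_3(22) = 2.8136

Case 1: c = 1 < log_3(22) = 2.8136
T(n) = O(n^(log_3 22))

For T(n) = 22T(n/3) + O(n^1): log_3(22) = 2.8136. This is Case 1 of the Master Theorem (c < log_b(a), work dominated by leaves), giving O(n^(log_3 22)).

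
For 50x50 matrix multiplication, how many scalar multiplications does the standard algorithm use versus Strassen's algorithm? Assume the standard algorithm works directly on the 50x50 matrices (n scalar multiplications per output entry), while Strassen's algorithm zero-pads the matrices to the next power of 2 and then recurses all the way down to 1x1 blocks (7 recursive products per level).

Matrix multiplication for 50x50 matrices:

Strassen's algorithm requires power-of-2 dimensions. Pad 50x50 to 64x64 (next power of 2).

Standard algorithm: 50^3 = 125000 multiplications
Strassen's algorithm: 7^(log2(64)) = 7^6 = 117649 multiplications
Savings: 125000 - 117649 = 7351 multiplications

Standard: 125000 multiplications (50^3). Strassen: 117649 multiplications (7^6, after padding to 64x64). Strassen reduces 8 recursive multiplications to 7 at each level.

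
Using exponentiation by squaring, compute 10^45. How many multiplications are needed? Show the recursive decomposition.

Computing 10^45 by squaring (build up from 10^1; each line after the first costs one multiplication):

10^1 = 10
10^2 = (10^1)^2 = 10^2 = 100
10^4 = (10^2)^2 = 100^2 = 10000
10^5 = 10 * 10^4 = 10 * 10000 = 100000
10^10 = (10^5)^2 = 100000^2 = 10000000000
10^11 = 10 * 10^10 = 10 * 10000000000 = 100000000000
10^22 = (10^11)^2 = 100000000000^2 = 10000000000000000000000
10^44 = (10^22)^2 = 10000000000000000000000^2 = 100000000000000000000000000000000000000000000
10^45 = 10 * 10^44 = 10 * 100000000000000000000000000000000000000000000 = 1000000000000000000000000000000000000000000000

Result: 1000000000000000000000000000000000000000000000
Multiplications needed: 8 (8 lines after 10^1)

10^45 = 1000000000000000000000000000000000000000000000. Using exponentiation by squaring, this requires 8 multiplications. The key idea: if the exponent is even, square the half-power; if odd, multiply by the base once.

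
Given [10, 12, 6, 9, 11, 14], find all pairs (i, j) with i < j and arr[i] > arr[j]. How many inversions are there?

Finding inversions in [10, 12, 6, 9, 11, 14]:

(0, 2): arr[0]=10 > arr[2]=6
(0, 3): arr[0]=10 > arr[3]=9
(1, 2): arr[1]=12 > arr[2]=6
(1, 3): arr[1]=12 > arr[3]=9
(1, 4): arr[1]=12 > arr[4]=11

Total inversions: 5

The array has 5 inversion(s): (0,2), (0,3), (1,2), (1,3), (1,4). Each pair (i,j) satisfies i < j and arr[i] > arr[j].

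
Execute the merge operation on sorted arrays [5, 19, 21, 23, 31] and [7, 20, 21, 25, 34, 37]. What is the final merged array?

Merging process:

Compare 5 vs 7: take 5 from left. Merged: [5]
Compare 19 vs 7: take 7 from right. Merged: [5, 7]
Compare 19 vs 20: take 19 from left. Merged: [5, 7, 19]
Compare 21 vs 20: take 20 from right. Merged: [5, 7, 19, 20]
Compare 21 vs 21: take 21 from left. Merged: [5, 7, 19, 20, 21]
Compare 23 vs 21: take 21 from right. Merged: [5, 7, 19, 20, 21, 21]
Compare 23 vs 25: take 23 from left. Merged: [5, 7, 19, 20, 21, 21, 23]
Compare 31 vs 25: take 25 from right. Merged: [5, 7, 19, 20, 21, 21, 23, 25]
Compare 31 vs 34: take 31 from left. Merged: [5, 7, 19, 20, 21, 21, 23, 25, 31]
Append remaining from right: [34, 37]. Merged: [5, 7, 19, 20, 21, 21, 23, 25, 31, 34, 37]

Final merged array: [5, 7, 19, 20, 21, 21, 23, 25, 31, 34, 37]
Total comparisons: 9

The merged array is [5, 7, 19, 20, 21, 21, 23, 25, 31, 34, 37], requiring 9 comparisons. The merge step runs in O(n) time where n is the total number of elements.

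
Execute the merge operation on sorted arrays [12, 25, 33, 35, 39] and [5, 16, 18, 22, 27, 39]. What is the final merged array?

Merging process:

Compare 12 vs 5: take 5 from right. Merged: [5]
Compare 12 vs 16: take 12 from left. Merged: [5, 12]
Compare 25 vs 16: take 16 from right. Merged: [5, 12, 16]
Compare 25 vs 18: take 18 from right. Merged: [5, 12, 16, 18]
Compare 25 vs 22: take 22 from right. Merged: [5, 12, 16, 18, 22]
Compare 25 vs 27: take 25 from left. Merged: [5, 12, 16, 18, 22, 25]
Compare 33 vs 27: take 27 from right. Merged: [5, 12, 16, 18, 22, 25, 27]
Compare 33 vs 39: take 33 from left. Merged: [5, 12, 16, 18, 22, 25, 27, 33]
Compare 35 vs 39: take 35 from left. Merged: [5, 12, 16, 18, 22, 25, 27, 33, 35]
Compare 39 vs 39: take 39 from left. Merged: [5, 12, 16, 18, 22, 25, 27, 33, 35, 39]
Append remaining from right: [39]. Merged: [5, 12, 16, 18, 22, 25, 27, 33, 35, 39, 39]

Final merged array: [5, 12, 16, 18, 22, 25, 27, 33, 35, 39, 39]
Total comparisons: 10

The merged array is [5, 12, 16, 18, 22, 25, 27, 33, 35, 39, 39], requiring 10 comparisons. The merge step runs in O(n) time where n is the total number of elements.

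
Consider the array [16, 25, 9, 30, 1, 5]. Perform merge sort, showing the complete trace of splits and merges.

Merge sort trace:

Split: [16, 25, 9, 30, 1, 5] -> [16, 25, 9] and [30, 1, 5]
  Split: [16, 25, 9] -> [16] and [25, 9]
    Split: [25, 9] -> [25] and [9]
    Merge: [25] + [9] -> [9, 25]
  Merge: [16] + [9, 25] -> [9, 16, 25]
  Split: [30, 1, 5] -> [30] and [1, 5]
    Split: [1, 5] -> [1] and [5]
    Merge: [1] + [5] -> [1, 5]
  Merge: [30] + [1, 5] -> [1, 5, 30]
Merge: [9, 16, 25] + [1, 5, 30] -> [1, 5, 9, 16, 25, 30]

Final sorted array: [1, 5, 9, 16, 25, 30]

The merge sort proceeds by recursively splitting the array and merging sorted halves.
After all merges, the sorted array is [1, 5, 9, 16, 25, 30].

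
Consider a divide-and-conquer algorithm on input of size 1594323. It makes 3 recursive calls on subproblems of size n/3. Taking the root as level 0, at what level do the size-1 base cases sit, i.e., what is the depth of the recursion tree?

For divide and conquer with division factor 3:

Problem sizes at each level:
Level 0: 1594323
Level 1: 531441
Level 2: 177147
Level 3: 59049
Level 4: 19683
Level 5: 6561
Level 6: 2187
Level 7: 729
Level 8: 243
Level 9: 81
Level 10: 27
Level 11: 9
Level 12: 3
Level 13: 1

The root is level 0 and the size-1 base case is level 13 (the tree spans levels 0 through 13, i.e. 14 levels counting the root), so the depth is the number of divisions: log_3(1594323) = 13

The recursion tree depth is log_3(1594323) = 13. At each level, the problem size is divided by 3, so it takes 13 divisions to reduce to a base case of size 1. The algorithm makes 3 recursive calls at each level.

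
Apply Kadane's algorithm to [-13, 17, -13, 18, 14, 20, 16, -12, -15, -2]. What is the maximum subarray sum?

Using Kadane's algorithm on [-13, 17, -13, 18, 14, 20, 16, -12, -15, -2]:

Scanning through the array:
Position 1 (value 17): max_ending_here = 17, max_so_far = 17
Position 2 (value -13): max_ending_here = 4, max_so_far = 17
Position 3 (value 18): max_ending_here = 22, max_so_far = 22
Position 4 (value 14): max_ending_here = 36, max_so_far = 36
Position 5 (value 20): max_ending_here = 56, max_so_far = 56
Position 6 (value 16): max_ending_here = 72, max_so_far = 72
Position 7 (value -12): max_ending_here = 60, max_so_far = 72
Position 8 (value -15): max_ending_here = 45, max_so_far = 72
Position 9 (value -2): max_ending_here = 43, max_so_far = 72

Maximum subarray: [17, -13, 18, 14, 20, 16]
Maximum sum: 72

The maximum subarray is [17, -13, 18, 14, 20, 16] with sum 72. This subarray runs from index 1 to index 6.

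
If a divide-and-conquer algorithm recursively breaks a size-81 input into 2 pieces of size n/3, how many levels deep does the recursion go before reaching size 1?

For divide and conquer with division factor 3:

Problem sizes at each level:
Level 0: 81
Level 1: 27
Level 2: 9
Level 3: 3
Level 4: 1

The root is level 0 and the size-1 base case is level 4 (the tree spans levels 0 through 4, i.e. 5 levels counting the root), so the depth is the number of divisions: log_3(81) = 4

The recursion tree depth is log_3(81) = 4. At each level, the problem size is divided by 3, so it takes 4 divisions to reduce to a base case of size 1. The algorithm makes 2 recursive calls at each level.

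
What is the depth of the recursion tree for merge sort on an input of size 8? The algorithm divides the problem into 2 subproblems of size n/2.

For divide and conquer with division factor 2:

Problem sizes at each level:
Level 0: 8
Level 1: 4
Level 2: 2
Level 3: 1

The root is level 0 and the size-1 base case is level 3 (the tree spans levels 0 through 3, i.e. 4 levels counting the root), so the depth is the number of divisions: log_2(8) = 3

The recursion tree depth is log_2(8) = 3. At each level, the problem size is divided by 2, so it takes 3 divisions to reduce to a base case of size 1. The algorithm makes 2 recursive calls at each level.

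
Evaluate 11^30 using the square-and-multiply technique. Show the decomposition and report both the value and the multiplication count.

Computing 11^30 by squaring (build up from 11^1; each line after the first costs one multiplication):

11^1 = 11
11^2 = (11^1)^2 = 11^2 = 121
11^3 = 11 * 11^2 = 11 * 121 = 1331
11^6 = (11^3)^2 = 1331^2 = 1771561
11^7 = 11 * 11^6 = 11 * 1771561 = 19487171
11^14 = (11^7)^2 = 19487171^2 = 379749833583241
11^15 = 11 * 11^14 = 11 * 379749833583241 = 4177248169415651
11^30 = (11^15)^2 = 4177248169415651^2 = 17449402268886407318558803753801

Result: 17449402268886407318558803753801
Multiplications needed: 7 (7 lines after 11^1)

11^30 = 17449402268886407318558803753801. Using exponentiation by squaring, this requires 7 multiplications. The key idea: if the exponent is even, square the half-power; if odd, multiply by the base once.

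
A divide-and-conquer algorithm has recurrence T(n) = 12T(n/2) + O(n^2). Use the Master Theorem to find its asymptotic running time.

Master Theorem for T(n) = 12T(n/2) + O(n^2):

a = 12, b = 2, c = 2
log_b(a) = log_2(12) = 3.5850

Case 1: c = 2 < log_2(12) = 3.5850
T(n) = O(n^(log_2 12))

For T(n) = 12T(n/2) + O(n^2): log_2(12) = 3.5850. This is Case 1 of the Master Theorem (c < log_b(a), work dominated by leaves), giving O(n^(log_2 12)).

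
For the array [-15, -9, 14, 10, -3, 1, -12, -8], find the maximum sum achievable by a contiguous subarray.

Using Kadane's algorithm on [-15, -9, 14, 10, -3, 1, -12, -8]:

Scanning through the array:
Position 1 (value -9): max_ending_here = -9, max_so_far = -9
Position 2 (value 14): max_ending_here = 14, max_so_far = 14
Position 3 (value 10): max_ending_here = 24, max_so_far = 24
Position 4 (value -3): max_ending_here = 21, max_so_far = 24
Position 5 (value 1): max_ending_here = 22, max_so_far = 24
Position 6 (value -12): max_ending_here = 10, max_so_far = 24
Position 7 (value -8): max_ending_here = 2, max_so_far = 24

Maximum subarray: [14, 10]
Maximum sum: 24

The maximum subarray is [14, 10] with sum 24. This subarray runs from index 2 to index 3.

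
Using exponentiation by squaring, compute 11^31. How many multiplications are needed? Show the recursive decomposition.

Computing 11^31 by squaring (build up from 11^1; each line after the first costs one multiplication):

11^1 = 11
11^2 = (11^1)^2 = 11^2 = 121
11^3 = 11 * 11^2 = 11 * 121 = 1331
11^6 = (11^3)^2 = 1331^2 = 1771561
11^7 = 11 * 11^6 = 11 * 1771561 = 19487171
11^14 = (11^7)^2 = 19487171^2 = 379749833583241
11^15 = 11 * 11^14 = 11 * 379749833583241 = 4177248169415651
11^30 = (11^15)^2 = 4177248169415651^2 = 17449402268886407318558803753801
11^31 = 11 * 11^30 = 11 * 17449402268886407318558803753801 = 191943424957750480504146841291811

Result: 191943424957750480504146841291811
Multiplications needed: 8 (8 lines after 11^1)

11^31 = 191943424957750480504146841291811. Using exponentiation by squaring, this requires 8 multiplications. The key idea: if the exponent is even, square the half-power; if odd, multiply by the base once.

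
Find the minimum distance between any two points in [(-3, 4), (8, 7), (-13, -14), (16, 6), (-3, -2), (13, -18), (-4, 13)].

Computing all pairwise distances among 7 points:

d((-3, 4), (8, 7)) = 11.4018
d((-3, 4), (-13, -14)) = 20.5913
d((-3, 4), (16, 6)) = 19.105
d((-3, 4), (-3, -2)) = 6.0 <-- minimum
d((-3, 4), (13, -18)) = 27.2029
d((-3, 4), (-4, 13)) = 9.0554
d((8, 7), (-13, -14)) = 29.6985
d((8, 7), (16, 6)) = 8.0623
d((8, 7), (-3, -2)) = 14.2127
d((8, 7), (13, -18)) = 25.4951
d((8, 7), (-4, 13)) = 13.4164
d((-13, -14), (16, 6)) = 35.2278
d((-13, -14), (-3, -2)) = 15.6205
d((-13, -14), (13, -18)) = 26.3059
d((-13, -14), (-4, 13)) = 28.4605
d((16, 6), (-3, -2)) = 20.6155
d((16, 6), (13, -18)) = 24.1868
d((16, 6), (-4, 13)) = 21.1896
d((-3, -2), (13, -18)) = 22.6274
d((-3, -2), (-4, 13)) = 15.0333
d((13, -18), (-4, 13)) = 35.3553

Closest pair: (-3, 4) and (-3, -2) with distance 6.0

The closest pair is (-3, 4) and (-3, -2) with Euclidean distance 6.0. For 7 points, brute-force pairwise comparison is shown above. For large n, the divide-and-conquer algorithm (sort by x, recurse on halves, check the dividing strip) achieves O(n log n).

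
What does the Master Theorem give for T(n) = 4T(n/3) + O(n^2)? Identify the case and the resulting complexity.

Master Theorem for T(n) = 4T(n/3) + O(n^2):

a = 4, b = 3, c = 2
log_b(a) = log_3(4) = 1.2619

Case 3: c = 2 > log_3(4) = 1.2619
T(n) = O(n^2) = O(n^2)

For T(n) = 4T(n/3) + O(n^2): log_3(4) = 1.2619. This is Case 3 of the Master Theorem (c > log_b(a), work dominated by root), giving O(n^2).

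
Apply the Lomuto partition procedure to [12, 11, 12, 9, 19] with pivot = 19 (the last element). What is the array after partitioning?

Lomuto partition with pivot = 19:

Initial array: [12, 11, 12, 9, 19]

arr[0]=12 <= 19: swap with position 0, array becomes [12, 11, 12, 9, 19]
arr[1]=11 <= 19: swap with position 1, array becomes [12, 11, 12, 9, 19]
arr[2]=12 <= 19: swap with position 2, array becomes [12, 11, 12, 9, 19]
arr[3]=9 <= 19: swap with position 3, array becomes [12, 11, 12, 9, 19]

Place pivot at position 4: [12, 11, 12, 9, 19]
Pivot position: 4

After partitioning with pivot 19, the array becomes [12, 11, 12, 9, 19]. The pivot is placed at index 4. All elements to the left of the pivot are <= 19, and all elements to the right are > 19.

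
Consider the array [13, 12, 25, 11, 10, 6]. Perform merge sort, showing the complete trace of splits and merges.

Merge sort trace:

Split: [13, 12, 25, 11, 10, 6] -> [13, 12, 25] and [11, 10, 6]
  Split: [13, 12, 25] -> [13] and [12, 25]
    Split: [12, 25] -> [12] and [25]
    Merge: [12] + [25] -> [12, 25]
  Merge: [13] + [12, 25] -> [12, 13, 25]
  Split: [11, 10, 6] -> [11] and [10, 6]
    Split: [10, 6] -> [10] and [6]
    Merge: [10] + [6] -> [6, 10]
  Merge: [11] + [6, 10] -> [6, 10, 11]
Merge: [12, 13, 25] + [6, 10, 11] -> [6, 10, 11, 12, 13, 25]

Final sorted array: [6, 10, 11, 12, 13, 25]

The merge sort proceeds by recursively splitting the array and merging sorted halves.
After all merges, the sorted array is [6, 10, 11, 12, 13, 25].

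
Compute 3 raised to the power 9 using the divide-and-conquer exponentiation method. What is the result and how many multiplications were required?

Computing 3^9 by squaring (build up from 3^1; each line after the first costs one multiplication):

3^1 = 3
3^2 = (3^1)^2 = 3^2 = 9
3^4 = (3^2)^2 = 9^2 = 81
3^8 = (3^4)^2 = 81^2 = 6561
3^9 = 3 * 3^8 = 3 * 6561 = 19683

Result: 19683
Multiplications needed: 4 (4 lines after 3^1)

3^9 = 19683. Using exponentiation by squaring, this requires 4 multiplications. The key idea: if the exponent is even, square the half-power; if odd, multiply by the base once.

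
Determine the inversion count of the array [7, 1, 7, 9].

Finding inversions in [7, 1, 7, 9]:

(0, 1): arr[0]=7 > arr[1]=1

Total inversions: 1

The array has 1 inversion(s): (0,1). Each pair (i,j) satisfies i < j and arr[i] > arr[j].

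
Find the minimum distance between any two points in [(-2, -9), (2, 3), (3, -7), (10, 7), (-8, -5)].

Computing all pairwise distances among 5 points:

d((-2, -9), (2, 3)) = 12.6491
d((-2, -9), (3, -7)) = 5.3852 <-- minimum
d((-2, -9), (10, 7)) = 20.0
d((-2, -9), (-8, -5)) = 7.2111
d((2, 3), (3, -7)) = 10.0499
d((2, 3), (10, 7)) = 8.9443
d((2, 3), (-8, -5)) = 12.8062
d((3, -7), (10, 7)) = 15.6525
d((3, -7), (-8, -5)) = 11.1803
d((10, 7), (-8, -5)) = 21.6333

Closest pair: (-2, -9) and (3, -7) with distance 5.3852

The closest pair is (-2, -9) and (3, -7) with Euclidean distance 5.3852. For 5 points, brute-force pairwise comparison is shown above. For large n, the divide-and-conquer algorithm (sort by x, recurse on halves, check the dividing strip) achieves O(n log n).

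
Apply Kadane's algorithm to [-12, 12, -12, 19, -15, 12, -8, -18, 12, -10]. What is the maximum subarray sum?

Using Kadane's algorithm on [-12, 12, -12, 19, -15, 12, -8, -18, 12, -10]:

Scanning through the array:
Position 1 (value 12): max_ending_here = 12, max_so_far = 12
Position 2 (value -12): max_ending_here = 0, max_so_far = 12
Position 3 (value 19): max_ending_here = 19, max_so_far = 19
Position 4 (value -15): max_ending_here = 4, max_so_far = 19
Position 5 (value 12): max_ending_here = 16, max_so_far = 19
Position 6 (value -8): max_ending_here = 8, max_so_far = 19
Position 7 (value -18): max_ending_here = -10, max_so_far = 19
Position 8 (value 12): max_ending_here = 12, max_so_far = 19
Position 9 (value -10): max_ending_here = 2, max_so_far = 19

Maximum subarray: [12, -12, 19]
Maximum sum: 19

The maximum subarray is [12, -12, 19] with sum 19. This subarray runs from index 1 to index 3.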